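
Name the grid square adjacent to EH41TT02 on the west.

EH41st92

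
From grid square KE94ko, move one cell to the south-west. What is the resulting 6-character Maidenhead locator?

KE94jn

Longitude subsquare k = 10; −1 → 9 = j.
Latitude subsquare o = 14; −1 → 13 = n.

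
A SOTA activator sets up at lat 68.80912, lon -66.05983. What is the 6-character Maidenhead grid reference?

Add 180° to longitude and 90° to latitude: 113.9402, 158.8091.
Field (20°×10°, letters A–R): lon ⌊113.9402/20⌋ = 5 → F; lat ⌊158.8091/10⌋ = 15 → P.
Square (2°×1°, digits 0–9): lon ⌊13.9402/2⌋ = 6; lat ⌊8.8091/1⌋ = 8.
Subsquare (5′×2.5′, letters a–x): lon ⌊1.9402/0.0833333⌋ = 23 → x; lat ⌊0.8091/0.0416667⌋ = 19 → t.

FP68xt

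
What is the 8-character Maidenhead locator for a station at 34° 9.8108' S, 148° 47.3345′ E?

QF45ju40

Shift to the Maidenhead origin (180°W, 90°S): lon 328.78891, lat 55.83649.
Field: lon ⌊328.78891/20⌋ = 16 → Q; lat ⌊55.83649/10⌋ = 5 → F.
Square: lon ⌊8.78891/2⌋ = 4; lat ⌊5.83649/1⌋ = 5.
Subsquare: lon ⌊0.78891/0.0833333⌋ = 9 → j; lat ⌊0.83649/0.0416667⌋ = 20 → u.
Extended square: lon ⌊0.03891/0.00833333⌋ = 4; lat ⌊0.00315/0.00416667⌋ = 0.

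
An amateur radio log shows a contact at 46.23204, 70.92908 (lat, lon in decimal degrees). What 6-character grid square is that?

MN56lf

Shift to the Maidenhead origin (180°W, 90°S): lon 250.9291, lat 136.2320.
Field: 250.9291/20 → 12 → M, 136.2320/10 → 13 → N; chars MN.
Square: 10.9291/2 → 5, 6.2320/1 → 6; chars 56.
Subsquare: 0.9291/0.0833333 → 11 → l, 0.2320/0.0416667 → 5 → f; chars lf.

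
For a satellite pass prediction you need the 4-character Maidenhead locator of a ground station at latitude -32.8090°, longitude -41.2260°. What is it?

Add 180° to longitude and 90° to latitude: 138.77, 57.19.
Field (20°×10°, letters A–R): lon ⌊138.77/20⌋ = 6 → G; lat ⌊57.19/10⌋ = 5 → F.
Square (2°×1°, digits 0–9): lon ⌊18.77/2⌋ = 9; lat ⌊7.19/1⌋ = 7.

GF97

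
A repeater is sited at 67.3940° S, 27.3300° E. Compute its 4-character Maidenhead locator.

Shift to the Maidenhead origin (180°W, 90°S): lon 207.33, lat 22.61.
Field (20°×10°, letters A–R): 207.33/20 → 10 → K, 22.61/10 → 2 → C; chars KC.
Square (2°×1°, digits 0–9): 7.33/2 → 3, 2.61/1 → 2; chars 32.

KC32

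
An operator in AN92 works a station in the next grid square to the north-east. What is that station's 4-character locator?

Longitude square 9; +1 → 10, wraps to 0, carry into field.
Longitude field A = 0; +1 → 1 = B.
Latitude square 2; +1 → 3.

BN03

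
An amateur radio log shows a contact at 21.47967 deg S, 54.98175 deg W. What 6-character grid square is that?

Offset from 180°W / 90°S: lon 125.0182°, lat 68.5203°.
Field (20°×10°, letters A–R): 125.0182/20 → 6 → G, 68.5203/10 → 6 → G; chars GG.
Square (2°×1°, digits 0–9): 5.0182/2 → 2, 8.5203/1 → 8; chars 28.
Subsquare (5′×2.5′, letters a–x): 1.0182/0.0833333 → 12 → m, 0.5203/0.0416667 → 12 → m; chars mm.

GG28mm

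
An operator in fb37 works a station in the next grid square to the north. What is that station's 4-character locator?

FB38

Latitude square 7; +1 → 8.
The longitude characters are unchanged.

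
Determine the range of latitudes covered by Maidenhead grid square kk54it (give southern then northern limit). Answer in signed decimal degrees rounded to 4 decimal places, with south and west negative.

14.7917, 14.8333

Field K=10, K=10: +10·20° lon, +10·10° lat → SW at lon 20°, lat 10°.
Square 5, 4: +5·2° lon, +4·1° lat → SW at lon 30°, lat 14°.
Subsquare i=8, t=19: +8·0.0833333° lon, +19·0.0416667° lat → SW at lon 30.6667°, lat 14.7917°.
Cell spans 0.0833333° lon × 0.0416667° lat.
south 14.7917, north 14.8333.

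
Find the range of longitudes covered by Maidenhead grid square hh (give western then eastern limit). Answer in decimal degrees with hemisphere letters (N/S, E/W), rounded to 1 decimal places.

40.0° W, 20.0° W

Field H=7, H=7: +7·20° lon, +7·10° lat → SW at lon -40°, lat -20°.
Cell spans 20° lon × 10° lat.
west 40.0° W, east 20.0° W.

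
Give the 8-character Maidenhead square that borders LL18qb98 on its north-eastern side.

Longitude extended square 9; +1 → 10, wraps to 0, carry into subsquare.
Longitude subsquare q = 16; +1 → 17 = r.
Latitude extended square 8; +1 → 9.

LL18rb09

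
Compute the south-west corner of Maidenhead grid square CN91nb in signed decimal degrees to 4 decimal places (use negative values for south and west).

41.0417, -120.9167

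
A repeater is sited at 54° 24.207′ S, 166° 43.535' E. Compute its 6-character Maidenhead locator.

RD35io

Offset from 180°W / 90°S: lon 346.7256°, lat 35.5966°.
Field: lon ⌊346.7256/20⌋ = 17 → R; lat ⌊35.5966/10⌋ = 3 → D.
Square: lon ⌊6.7256/2⌋ = 3; lat ⌊5.5966/1⌋ = 5.
Subsquare: lon ⌊0.7256/0.0833333⌋ = 8 → i; lat ⌊0.5966/0.0416667⌋ = 14 → o.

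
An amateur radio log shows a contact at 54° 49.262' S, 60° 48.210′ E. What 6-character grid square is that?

Offset from 180°W / 90°S: lon 240.8035°, lat 35.1790°.
Field: 240.8035/20 → 12 → M, 35.1790/10 → 3 → D; chars MD.
Square: 0.8035/2 → 0, 5.1790/1 → 5; chars 05.
Subsquare: 0.8035/0.0833333 → 9 → j, 0.1790/0.0416667 → 4 → e; chars je.

MD05je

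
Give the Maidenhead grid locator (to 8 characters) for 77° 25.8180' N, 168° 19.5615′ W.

AQ57uk03

Shift to the Maidenhead origin (180°W, 90°S): lon 11.67398, lat 167.43030.
Field: lon ⌊11.67398/20⌋ = 0 → A; lat ⌊167.43030/10⌋ = 16 → Q.
Square: lon ⌊11.67398/2⌋ = 5; lat ⌊7.43030/1⌋ = 7.
Subsquare: lon ⌊1.67398/0.0833333⌋ = 20 → u; lat ⌊0.43030/0.0416667⌋ = 10 → k.
Extended square: lon ⌊0.00731/0.00833333⌋ = 0; lat ⌊0.01363/0.00416667⌋ = 3.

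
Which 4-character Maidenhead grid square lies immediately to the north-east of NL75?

NL86

Longitude square 7; +1 → 8.
Latitude square 5; +1 → 6.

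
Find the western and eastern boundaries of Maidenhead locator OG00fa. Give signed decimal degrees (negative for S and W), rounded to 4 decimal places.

100.4167, 100.5000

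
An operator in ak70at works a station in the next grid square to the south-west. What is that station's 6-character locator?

AK60xs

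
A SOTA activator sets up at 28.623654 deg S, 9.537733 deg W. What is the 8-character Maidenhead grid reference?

IG51fj50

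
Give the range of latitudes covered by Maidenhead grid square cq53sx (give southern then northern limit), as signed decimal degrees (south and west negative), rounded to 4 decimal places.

73.9583, 74.0000

Field C=2, Q=16: +2·20° lon, +16·10° lat → SW at lon -140°, lat 70°.
Square 5, 3: +5·2° lon, +3·1° lat → SW at lon -130°, lat 73°.
Subsquare s=18, x=23: +18·0.0833333° lon, +23·0.0416667° lat → SW at lon -128.5°, lat 73.9583°.
Cell spans 0.0833333° lon × 0.0416667° lat.
south 73.9583, north 74.0000.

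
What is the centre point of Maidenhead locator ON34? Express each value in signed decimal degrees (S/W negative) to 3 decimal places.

Field O=14, N=13: +14·20° lon, +13·10° lat → SW at lon 100°, lat 40°.
Square 3, 4: +3·2° lon, +4·1° lat → SW at lon 106°, lat 44°.
Cell spans 2° lon × 1° lat. Centre is SW corner plus half of each.
latitude 44.500, longitude 107.000.

44.500, 107.000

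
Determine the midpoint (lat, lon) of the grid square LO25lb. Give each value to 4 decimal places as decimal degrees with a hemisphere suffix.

55.0625° N, 44.9583° E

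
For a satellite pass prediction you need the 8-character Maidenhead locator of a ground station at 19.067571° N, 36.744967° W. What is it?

HK19pb06

Shift to the Maidenhead origin (180°W, 90°S): lon 143.25503, lat 109.06757.
Field: 143.25503/20 → 7 → H, 109.06757/10 → 10 → K; chars HK.
Square: 3.25503/2 → 1, 9.06757/1 → 9; chars 19.
Subsquare: 1.25503/0.0833333 → 15 → p, 0.06757/0.0416667 → 1 → b; chars pb.
Extended square: 0.00503/0.00833333 → 0, 0.02590/0.00416667 → 6; chars 06.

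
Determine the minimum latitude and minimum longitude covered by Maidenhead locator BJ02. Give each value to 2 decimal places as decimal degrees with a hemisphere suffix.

2.00° N, 160.00° W

Field B=1, J=9: +1·20° lon, +9·10° lat → SW at lon -160°, lat 0°.
Square 0, 2: +0·2° lon, +2·1° lat → SW at lon -160°, lat 2°.
latitude 2.00° N, longitude 160.00° W.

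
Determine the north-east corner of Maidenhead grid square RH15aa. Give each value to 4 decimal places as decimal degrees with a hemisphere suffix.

14.9583° S, 162.0833° E

Field R=17, H=7: +17·20° lon, +7·10° lat → SW at lon 160°, lat -20°.
Square 1, 5: +1·2° lon, +5·1° lat → SW at lon 162°, lat -15°.
Subsquare a=0, a=0: +0·0.0833333° lon, +0·0.0416667° lat → SW at lon 162°, lat -15°.
Cell spans 0.0833333° lon × 0.0416667° lat. NE corner is SW corner plus one full cell.
latitude 14.9583° S, longitude 162.0833° E.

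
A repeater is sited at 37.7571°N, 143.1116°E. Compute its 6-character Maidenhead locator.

QM17ns

Offset from 180°W / 90°S: lon 323.1116°, lat 127.7571°.
Field (20°×10°, letters A–R): 323.1116/20 → 16 → Q, 127.7571/10 → 12 → M; chars QM.
Square (2°×1°, digits 0–9): 3.1116/2 → 1, 7.7571/1 → 7; chars 17.
Subsquare (5′×2.5′, letters a–x): 1.1116/0.0833333 → 13 → n, 0.7571/0.0416667 → 18 → s; chars ns.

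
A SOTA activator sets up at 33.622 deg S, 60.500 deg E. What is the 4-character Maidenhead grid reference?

MF06

Add 180° to longitude and 90° to latitude: 240.50, 56.38.
Field: 240.50/20 → 12 → M, 56.38/10 → 5 → F; chars MF.
Square: 0.50/2 → 0, 6.38/1 → 6; chars 06.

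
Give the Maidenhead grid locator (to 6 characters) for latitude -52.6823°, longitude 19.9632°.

Add 180° to longitude and 90° to latitude: 199.9632, 37.3177.
Field (20°×10°, letters A–R): 199.9632/20 → 9 → J, 37.3177/10 → 3 → D; chars JD.
Square (2°×1°, digits 0–9): 19.9632/2 → 9, 7.3177/1 → 7; chars 97.
Subsquare (5′×2.5′, letters a–x): 1.9632/0.0833333 → 23 → x, 0.3177/0.0416667 → 7 → h; chars xh.

JD97xh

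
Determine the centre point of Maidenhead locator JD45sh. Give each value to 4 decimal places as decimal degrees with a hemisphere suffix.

54.6875° S, 9.5417° E

Field J=9, D=3: +9·20° lon, +3·10° lat → SW at lon 0°, lat -60°.
Square 4, 5: +4·2° lon, +5·1° lat → SW at lon 8°, lat -55°.
Subsquare s=18, h=7: +18·0.0833333° lon, +7·0.0416667° lat → SW at lon 9.5°, lat -54.7083°.
Cell spans 0.0833333° lon × 0.0416667° lat. Centre is SW corner plus half of each.
latitude 54.6875° S, longitude 9.5417° E.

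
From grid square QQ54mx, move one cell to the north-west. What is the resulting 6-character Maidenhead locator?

QQ55la

Longitude subsquare m = 12; −1 → 11 = l.
Latitude subsquare x = 23; +1 → 24, wraps to 0 = a, carry into square.
Latitude square 4; +1 → 5.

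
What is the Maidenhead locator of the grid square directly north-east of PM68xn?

PM78ao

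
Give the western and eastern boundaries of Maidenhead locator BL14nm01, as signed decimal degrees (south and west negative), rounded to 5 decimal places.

Field B=1, L=11: +1·20° lon, +11·10° lat → SW at lon -160°, lat 20°.
Square 1, 4: +1·2° lon, +4·1° lat → SW at lon -158°, lat 24°.
Subsquare n=13, m=12: +13·0.0833333° lon, +12·0.0416667° lat → SW at lon -156.917°, lat 24.5°.
Extended square 0, 1: +0·0.00833333° lon, +1·0.00416667° lat → SW at lon -156.917°, lat 24.5042°.
Cell spans 0.00833333° lon × 0.00416667° lat.
west -156.91667, east -156.90833.

-156.91667, -156.90833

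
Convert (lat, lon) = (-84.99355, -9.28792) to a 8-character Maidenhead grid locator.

IA55ia51

Add 180° to longitude and 90° to latitude: 170.71208, 5.00645.
Field (20°×10°, letters A–R): 170.71208/20 → 8 → I, 5.00645/10 → 0 → A; chars IA.
Square (2°×1°, digits 0–9): 10.71208/2 → 5, 5.00645/1 → 5; chars 55.
Subsquare (5′×2.5′, letters a–x): 0.71208/0.0833333 → 8 → i, 0.00645/0.0416667 → 0 → a; chars ia.
Extended square (30″×15″, digits 0–9): 0.04541/0.00833333 → 5, 0.00645/0.00416667 → 1; chars 51.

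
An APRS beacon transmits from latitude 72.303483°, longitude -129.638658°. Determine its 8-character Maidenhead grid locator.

Shift to the Maidenhead origin (180°W, 90°S): lon 50.36134, lat 162.30348.
Field: 50.36134/20 → 2 → C, 162.30348/10 → 16 → Q; chars CQ.
Square: 10.36134/2 → 5, 2.30348/1 → 2; chars 52.
Subsquare: 0.36134/0.0833333 → 4 → e, 0.30348/0.0416667 → 7 → h; chars eh.
Extended square: 0.02801/0.00833333 → 3, 0.01182/0.00416667 → 2; chars 32.

CQ52eh32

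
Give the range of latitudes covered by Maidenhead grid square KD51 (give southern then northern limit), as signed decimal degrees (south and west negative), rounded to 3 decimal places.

-59.000, -58.000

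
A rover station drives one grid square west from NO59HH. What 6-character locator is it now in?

NO59gh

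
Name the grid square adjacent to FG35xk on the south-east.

FG45aj

Longitude subsquare x = 23; +1 → 24, wraps to 0 = a, carry into square.
Longitude square 3; +1 → 4.
Latitude subsquare k = 10; −1 → 9 = j.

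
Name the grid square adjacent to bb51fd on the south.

BB51fc

Latitude subsquare d = 3; −1 → 2 = c.
The longitude characters are unchanged.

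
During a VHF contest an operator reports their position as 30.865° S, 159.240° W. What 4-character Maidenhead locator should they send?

BF09

Add 180° to longitude and 90° to latitude: 20.76, 59.14.
Field (20°×10°, letters A–R): 20.76/20 → 1 → B, 59.14/10 → 5 → F; chars BF.
Square (2°×1°, digits 0–9): 0.76/2 → 0, 9.14/1 → 9; chars 09.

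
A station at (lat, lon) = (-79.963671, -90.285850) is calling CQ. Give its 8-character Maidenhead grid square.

EB40ua58

Shift to the Maidenhead origin (180°W, 90°S): lon 89.71415, lat 10.03633.
Field (20°×10°, letters A–R): lon ⌊89.71415/20⌋ = 4 → E; lat ⌊10.03633/10⌋ = 1 → B.
Square (2°×1°, digits 0–9): lon ⌊9.71415/2⌋ = 4; lat ⌊0.03633/1⌋ = 0.
Subsquare (5′×2.5′, letters a–x): lon ⌊1.71415/0.0833333⌋ = 20 → u; lat ⌊0.03633/0.0416667⌋ = 0 → a.
Extended square (30″×15″, digits 0–9): lon ⌊0.04748/0.00833333⌋ = 5; lat ⌊0.03633/0.00416667⌋ = 8.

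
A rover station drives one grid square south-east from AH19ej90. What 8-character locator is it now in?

Longitude extended square 9; +1 → 10, wraps to 0, carry into subsquare.
Longitude subsquare e = 4; +1 → 5 = f.
Latitude extended square 0; −1 → -1, wraps to 9, carry into subsquare.
Latitude subsquare j = 9; −1 → 8 = i.

AH19fi09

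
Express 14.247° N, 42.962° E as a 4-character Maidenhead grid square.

LK14

Offset from 180°W / 90°S: lon 222.96°, lat 104.25°.
Field: 222.96/20 → 11 → L, 104.25/10 → 10 → K; chars LK.
Square: 2.96/2 → 1, 4.25/1 → 4; chars 14.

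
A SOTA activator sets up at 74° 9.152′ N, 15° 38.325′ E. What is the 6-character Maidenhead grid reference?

JQ74td

Add 180° to longitude and 90° to latitude: 195.6387, 164.1525.
Field: 195.6387/20 → 9 → J, 164.1525/10 → 16 → Q; chars JQ.
Square: 15.6387/2 → 7, 4.1525/1 → 4; chars 74.
Subsquare: 1.6387/0.0833333 → 19 → t, 0.1525/0.0416667 → 3 → d; chars td.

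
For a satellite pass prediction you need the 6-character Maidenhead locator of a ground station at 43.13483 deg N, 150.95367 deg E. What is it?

Offset from 180°W / 90°S: lon 330.9537°, lat 133.1348°.
Field: lon ⌊330.9537/20⌋ = 16 → Q; lat ⌊133.1348/10⌋ = 13 → N.
Square: lon ⌊10.9537/2⌋ = 5; lat ⌊3.1348/1⌋ = 3.
Subsquare: lon ⌊0.9537/0.0833333⌋ = 11 → l; lat ⌊0.1348/0.0416667⌋ = 3 → d.

QN53ld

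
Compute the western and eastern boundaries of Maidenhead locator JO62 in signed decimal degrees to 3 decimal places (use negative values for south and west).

12.000, 14.000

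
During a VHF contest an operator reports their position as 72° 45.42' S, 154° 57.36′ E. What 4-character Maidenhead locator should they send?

QB77

Shift to the Maidenhead origin (180°W, 90°S): lon 334.96, lat 17.24.
Field: lon ⌊334.96/20⌋ = 16 → Q; lat ⌊17.24/10⌋ = 1 → B.
Square: lon ⌊14.96/2⌋ = 7; lat ⌊7.24/1⌋ = 7.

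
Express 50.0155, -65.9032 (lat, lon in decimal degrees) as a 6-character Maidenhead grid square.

FO70ba

Add 180° to longitude and 90° to latitude: 114.0968, 140.0155.
Field: 114.0968/20 → 5 → F, 140.0155/10 → 14 → O; chars FO.
Square: 14.0968/2 → 7, 0.0155/1 → 0; chars 70.
Subsquare: 0.0968/0.0833333 → 1 → b, 0.0155/0.0416667 → 0 → a; chars ba.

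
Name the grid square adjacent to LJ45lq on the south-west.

Longitude subsquare l = 11; −1 → 10 = k.
Latitude subsquare q = 16; −1 → 15 = p.

LJ45kp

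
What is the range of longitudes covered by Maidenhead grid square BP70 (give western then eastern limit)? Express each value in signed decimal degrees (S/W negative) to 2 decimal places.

Field B=1, P=15: +1·20° lon, +15·10° lat → SW at lon -160°, lat 60°.
Square 7, 0: +7·2° lon, +0·1° lat → SW at lon -146°, lat 60°.
Cell spans 2° lon × 1° lat.
west -146.00, east -144.00.

-146.00, -144.00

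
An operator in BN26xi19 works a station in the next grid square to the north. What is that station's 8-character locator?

BN26xj10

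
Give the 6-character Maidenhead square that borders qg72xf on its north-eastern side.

Longitude subsquare x = 23; +1 → 24, wraps to 0 = a, carry into square.
Longitude square 7; +1 → 8.
Latitude subsquare f = 5; +1 → 6 = g.

QG82ag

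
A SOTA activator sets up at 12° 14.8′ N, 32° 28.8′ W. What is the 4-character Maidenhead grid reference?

HK32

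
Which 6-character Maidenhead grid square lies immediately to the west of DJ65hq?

DJ65gq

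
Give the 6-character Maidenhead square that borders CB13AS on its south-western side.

CB03xr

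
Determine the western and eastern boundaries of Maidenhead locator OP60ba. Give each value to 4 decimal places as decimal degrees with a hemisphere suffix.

112.0833° E, 112.1667° E

Field O=14, P=15: +14·20° lon, +15·10° lat → SW at lon 100°, lat 60°.
Square 6, 0: +6·2° lon, +0·1° lat → SW at lon 112°, lat 60°.
Subsquare b=1, a=0: +1·0.0833333° lon, +0·0.0416667° lat → SW at lon 112.083°, lat 60°.
Cell spans 0.0833333° lon × 0.0416667° lat.
west 112.0833° E, east 112.1667° E.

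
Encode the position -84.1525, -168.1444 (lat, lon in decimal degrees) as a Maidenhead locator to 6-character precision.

AA55wu

Offset from 180°W / 90°S: lon 11.8556°, lat 5.8475°.
Field: 11.8556/20 → 0 → A, 5.8475/10 → 0 → A; chars AA.
Square: 11.8556/2 → 5, 5.8475/1 → 5; chars 55.
Subsquare: 1.8556/0.0833333 → 22 → w, 0.8475/0.0416667 → 20 → u; chars wu.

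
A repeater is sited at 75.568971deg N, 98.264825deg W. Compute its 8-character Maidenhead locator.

EQ05un86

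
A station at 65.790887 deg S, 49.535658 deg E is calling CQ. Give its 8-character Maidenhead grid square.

Add 180° to longitude and 90° to latitude: 229.53566, 24.20911.
Field (20°×10°, letters A–R): lon ⌊229.53566/20⌋ = 11 → L; lat ⌊24.20911/10⌋ = 2 → C.
Square (2°×1°, digits 0–9): lon ⌊9.53566/2⌋ = 4; lat ⌊4.20911/1⌋ = 4.
Subsquare (5′×2.5′, letters a–x): lon ⌊1.53566/0.0833333⌋ = 18 → s; lat ⌊0.20911/0.0416667⌋ = 5 → f.
Extended square (30″×15″, digits 0–9): lon ⌊0.03566/0.00833333⌋ = 4; lat ⌊0.00078/0.00416667⌋ = 0.

LC44sf40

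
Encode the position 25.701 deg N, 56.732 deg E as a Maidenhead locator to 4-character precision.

Shift to the Maidenhead origin (180°W, 90°S): lon 236.73, lat 115.70.
Field: lon ⌊236.73/20⌋ = 11 → L; lat ⌊115.70/10⌋ = 11 → L.
Square: lon ⌊16.73/2⌋ = 8; lat ⌊5.70/1⌋ = 5.

LL85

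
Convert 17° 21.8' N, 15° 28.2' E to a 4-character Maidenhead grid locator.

JK77

Add 180° to longitude and 90° to latitude: 195.47, 107.36.
Field: lon ⌊195.47/20⌋ = 9 → J; lat ⌊107.36/10⌋ = 10 → K.
Square: lon ⌊15.47/2⌋ = 7; lat ⌊7.36/1⌋ = 7.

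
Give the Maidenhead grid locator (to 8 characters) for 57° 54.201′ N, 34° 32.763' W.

Offset from 180°W / 90°S: lon 145.45395°, lat 147.90335°.
Field: 145.45395/20 → 7 → H, 147.90335/10 → 14 → O; chars HO.
Square: 5.45395/2 → 2, 7.90335/1 → 7; chars 27.
Subsquare: 1.45395/0.0833333 → 17 → r, 0.90335/0.0416667 → 21 → v; chars rv.
Extended square: 0.03728/0.00833333 → 4, 0.02835/0.00416667 → 6; chars 46.

HO27rv46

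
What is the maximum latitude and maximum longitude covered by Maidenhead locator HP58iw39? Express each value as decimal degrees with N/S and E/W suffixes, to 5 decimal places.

68.95833° N, 29.30000° W

Field H=7, P=15: +7·20° lon, +15·10° lat → SW at lon -40°, lat 60°.
Square 5, 8: +5·2° lon, +8·1° lat → SW at lon -30°, lat 68°.
Subsquare i=8, w=22: +8·0.0833333° lon, +22·0.0416667° lat → SW at lon -29.3333°, lat 68.9167°.
Extended square 3, 9: +3·0.00833333° lon, +9·0.00416667° lat → SW at lon -29.3083°, lat 68.9542°.
Cell spans 0.00833333° lon × 0.00416667° lat. NE corner is SW corner plus one full cell.
latitude 68.95833° N, longitude 29.30000° W.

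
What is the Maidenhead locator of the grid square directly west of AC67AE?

AC57xe

Longitude subsquare a = 0; −1 → -1, wraps to 23 = x, carry into square.
Longitude square 6; −1 → 5.
The latitude characters are unchanged.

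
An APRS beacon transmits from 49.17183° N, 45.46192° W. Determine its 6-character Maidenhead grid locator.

GN79ge

Offset from 180°W / 90°S: lon 134.5381°, lat 139.1718°.
Field: lon ⌊134.5381/20⌋ = 6 → G; lat ⌊139.1718/10⌋ = 13 → N.
Square: lon ⌊14.5381/2⌋ = 7; lat ⌊9.1718/1⌋ = 9.
Subsquare: lon ⌊0.5381/0.0833333⌋ = 6 → g; lat ⌊0.1718/0.0416667⌋ = 4 → e.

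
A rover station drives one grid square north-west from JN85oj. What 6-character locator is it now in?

JN85nk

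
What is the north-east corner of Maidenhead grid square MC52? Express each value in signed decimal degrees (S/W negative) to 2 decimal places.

-67.00, 72.00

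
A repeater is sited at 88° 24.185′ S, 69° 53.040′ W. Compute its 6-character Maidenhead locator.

Shift to the Maidenhead origin (180°W, 90°S): lon 110.1160, lat 1.5969.
Field: lon ⌊110.1160/20⌋ = 5 → F; lat ⌊1.5969/10⌋ = 0 → A.
Square: lon ⌊10.1160/2⌋ = 5; lat ⌊1.5969/1⌋ = 1.
Subsquare: lon ⌊0.1160/0.0833333⌋ = 1 → b; lat ⌊0.5969/0.0416667⌋ = 14 → o.

FA51bo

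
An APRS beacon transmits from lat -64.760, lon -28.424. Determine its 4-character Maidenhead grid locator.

HC55

Shift to the Maidenhead origin (180°W, 90°S): lon 151.58, lat 25.24.
Field: 151.58/20 → 7 → H, 25.24/10 → 2 → C; chars HC.
Square: 11.58/2 → 5, 5.24/1 → 5; chars 55.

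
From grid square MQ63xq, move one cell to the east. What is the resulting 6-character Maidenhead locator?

Longitude subsquare x = 23; +1 → 24, wraps to 0 = a, carry into square.
Longitude square 6; +1 → 7.
The latitude characters are unchanged.

MQ73aq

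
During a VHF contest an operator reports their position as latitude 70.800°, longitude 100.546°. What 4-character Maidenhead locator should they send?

OQ00

Shift to the Maidenhead origin (180°W, 90°S): lon 280.55, lat 160.80.
Field: 280.55/20 → 14 → O, 160.80/10 → 16 → Q; chars OQ.
Square: 0.55/2 → 0, 0.80/1 → 0; chars 00.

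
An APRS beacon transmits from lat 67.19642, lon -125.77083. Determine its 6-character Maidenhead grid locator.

Shift to the Maidenhead origin (180°W, 90°S): lon 54.2292, lat 157.1964.
Field: 54.2292/20 → 2 → C, 157.1964/10 → 15 → P; chars CP.
Square: 14.2292/2 → 7, 7.1964/1 → 7; chars 77.
Subsquare: 0.2292/0.0833333 → 2 → c, 0.1964/0.0416667 → 4 → e; chars ce.

CP77ce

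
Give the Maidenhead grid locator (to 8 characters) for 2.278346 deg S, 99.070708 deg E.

NI97mr83

Offset from 180°W / 90°S: lon 279.07071°, lat 87.72165°.
Field (20°×10°, letters A–R): 279.07071/20 → 13 → N, 87.72165/10 → 8 → I; chars NI.
Square (2°×1°, digits 0–9): 19.07071/2 → 9, 7.72165/1 → 7; chars 97.
Subsquare (5′×2.5′, letters a–x): 1.07071/0.0833333 → 12 → m, 0.72165/0.0416667 → 17 → r; chars mr.
Extended square (30″×15″, digits 0–9): 0.07071/0.00833333 → 8, 0.01332/0.00416667 → 3; chars 83.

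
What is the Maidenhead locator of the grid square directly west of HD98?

Longitude square 9; −1 → 8.
The latitude characters are unchanged.

HD88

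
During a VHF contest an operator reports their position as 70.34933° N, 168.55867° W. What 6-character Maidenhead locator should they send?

Shift to the Maidenhead origin (180°W, 90°S): lon 11.4413, lat 160.3493.
Field: 11.4413/20 → 0 → A, 160.3493/10 → 16 → Q; chars AQ.
Square: 11.4413/2 → 5, 0.3493/1 → 0; chars 50.
Subsquare: 1.4413/0.0833333 → 17 → r, 0.3493/0.0416667 → 8 → i; chars ri.

AQ50ri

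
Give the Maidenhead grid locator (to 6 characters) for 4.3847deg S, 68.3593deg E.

Offset from 180°W / 90°S: lon 248.3593°, lat 85.6153°.
Field: lon ⌊248.3593/20⌋ = 12 → M; lat ⌊85.6153/10⌋ = 8 → I.
Square: lon ⌊8.3593/2⌋ = 4; lat ⌊5.6153/1⌋ = 5.
Subsquare: lon ⌊0.3593/0.0833333⌋ = 4 → e; lat ⌊0.6153/0.0416667⌋ = 14 → o.

MI45eo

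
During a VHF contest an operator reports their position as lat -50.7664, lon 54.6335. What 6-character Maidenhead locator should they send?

LD79hf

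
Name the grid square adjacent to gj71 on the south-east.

GJ80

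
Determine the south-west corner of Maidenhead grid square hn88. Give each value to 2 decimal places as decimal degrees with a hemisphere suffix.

48.00° N, 24.00° W

Field H=7, N=13: +7·20° lon, +13·10° lat → SW at lon -40°, lat 40°.
Square 8, 8: +8·2° lon, +8·1° lat → SW at lon -24°, lat 48°.
latitude 48.00° N, longitude 24.00° W.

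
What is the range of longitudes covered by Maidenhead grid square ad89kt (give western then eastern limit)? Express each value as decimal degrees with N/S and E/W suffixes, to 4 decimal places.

Field A=0, D=3: +0·20° lon, +3·10° lat → SW at lon -180°, lat -60°.
Square 8, 9: +8·2° lon, +9·1° lat → SW at lon -164°, lat -51°.
Subsquare k=10, t=19: +10·0.0833333° lon, +19·0.0416667° lat → SW at lon -163.167°, lat -50.2083°.
Cell spans 0.0833333° lon × 0.0416667° lat.
west 163.1667° W, east 163.0833° W.

163.1667° W, 163.0833° W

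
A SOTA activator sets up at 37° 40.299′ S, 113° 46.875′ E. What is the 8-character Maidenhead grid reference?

Add 180° to longitude and 90° to latitude: 293.78125, 52.32835.
Field: lon ⌊293.78125/20⌋ = 14 → O; lat ⌊52.32835/10⌋ = 5 → F.
Square: lon ⌊13.78125/2⌋ = 6; lat ⌊2.32835/1⌋ = 2.
Subsquare: lon ⌊1.78125/0.0833333⌋ = 21 → v; lat ⌊0.32835/0.0416667⌋ = 7 → h.
Extended square: lon ⌊0.03125/0.00833333⌋ = 3; lat ⌊0.03668/0.00416667⌋ = 8.

OF62vh38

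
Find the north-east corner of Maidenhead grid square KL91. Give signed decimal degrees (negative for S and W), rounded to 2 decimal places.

22.00, 40.00

Field K=10, L=11: +10·20° lon, +11·10° lat → SW at lon 20°, lat 20°.
Square 9, 1: +9·2° lon, +1·1° lat → SW at lon 38°, lat 21°.
Cell spans 2° lon × 1° lat. NE corner is SW corner plus one full cell.
latitude 22.00, longitude 40.00.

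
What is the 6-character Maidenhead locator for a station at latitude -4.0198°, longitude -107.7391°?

Offset from 180°W / 90°S: lon 72.2609°, lat 85.9802°.
Field: lon ⌊72.2609/20⌋ = 3 → D; lat ⌊85.9802/10⌋ = 8 → I.
Square: lon ⌊12.2609/2⌋ = 6; lat ⌊5.9802/1⌋ = 5.
Subsquare: lon ⌊0.2609/0.0833333⌋ = 3 → d; lat ⌊0.9802/0.0416667⌋ = 23 → x.

DI65dx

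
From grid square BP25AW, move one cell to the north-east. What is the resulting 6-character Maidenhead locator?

BP25bx

Longitude subsquare a = 0; +1 → 1 = b.
Latitude subsquare w = 22; +1 → 23 = x.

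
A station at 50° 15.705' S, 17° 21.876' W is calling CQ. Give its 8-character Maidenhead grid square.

Shift to the Maidenhead origin (180°W, 90°S): lon 162.63540, lat 39.73825.
Field (20°×10°, letters A–R): lon ⌊162.63540/20⌋ = 8 → I; lat ⌊39.73825/10⌋ = 3 → D.
Square (2°×1°, digits 0–9): lon ⌊2.63540/2⌋ = 1; lat ⌊9.73825/1⌋ = 9.
Subsquare (5′×2.5′, letters a–x): lon ⌊0.63540/0.0833333⌋ = 7 → h; lat ⌊0.73825/0.0416667⌋ = 17 → r.
Extended square (30″×15″, digits 0–9): lon ⌊0.05207/0.00833333⌋ = 6; lat ⌊0.02992/0.00416667⌋ = 7.

ID19hr67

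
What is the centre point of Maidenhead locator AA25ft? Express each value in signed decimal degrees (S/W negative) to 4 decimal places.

-84.1875, -175.5417

Field A=0, A=0: +0·20° lon, +0·10° lat → SW at lon -180°, lat -90°.
Square 2, 5: +2·2° lon, +5·1° lat → SW at lon -176°, lat -85°.
Subsquare f=5, t=19: +5·0.0833333° lon, +19·0.0416667° lat → SW at lon -175.583°, lat -84.2083°.
Cell spans 0.0833333° lon × 0.0416667° lat. Centre is SW corner plus half of each.
latitude -84.1875, longitude -175.5417.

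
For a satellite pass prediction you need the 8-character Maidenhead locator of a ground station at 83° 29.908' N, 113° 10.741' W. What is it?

DR33jl89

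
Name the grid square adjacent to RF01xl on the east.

Longitude subsquare x = 23; +1 → 24, wraps to 0 = a, carry into square.
Longitude square 0; +1 → 1.
The latitude characters are unchanged.

RF11al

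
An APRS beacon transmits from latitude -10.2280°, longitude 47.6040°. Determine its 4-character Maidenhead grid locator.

LH39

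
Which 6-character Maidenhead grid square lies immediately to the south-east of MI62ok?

Longitude subsquare o = 14; +1 → 15 = p.
Latitude subsquare k = 10; −1 → 9 = j.

MI62pj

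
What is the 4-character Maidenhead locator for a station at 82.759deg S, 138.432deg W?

CA07

Offset from 180°W / 90°S: lon 41.57°, lat 7.24°.
Field: 41.57/20 → 2 → C, 7.24/10 → 0 → A; chars CA.
Square: 1.57/2 → 0, 7.24/1 → 7; chars 07.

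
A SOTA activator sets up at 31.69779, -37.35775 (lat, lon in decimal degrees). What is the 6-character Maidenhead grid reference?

Add 180° to longitude and 90° to latitude: 142.6422, 121.6978.
Field: 142.6422/20 → 7 → H, 121.6978/10 → 12 → M; chars HM.
Square: 2.6422/2 → 1, 1.6978/1 → 1; chars 11.
Subsquare: 0.6422/0.0833333 → 7 → h, 0.6978/0.0416667 → 16 → q; chars hq.

HM11hq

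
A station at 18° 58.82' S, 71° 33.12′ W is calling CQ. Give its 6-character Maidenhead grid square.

FH41fa

Add 180° to longitude and 90° to latitude: 108.4480, 71.0197.
Field: lon ⌊108.4480/20⌋ = 5 → F; lat ⌊71.0197/10⌋ = 7 → H.
Square: lon ⌊8.4480/2⌋ = 4; lat ⌊1.0197/1⌋ = 1.
Subsquare: lon ⌊0.4480/0.0833333⌋ = 5 → f; lat ⌊0.0197/0.0416667⌋ = 0 → a.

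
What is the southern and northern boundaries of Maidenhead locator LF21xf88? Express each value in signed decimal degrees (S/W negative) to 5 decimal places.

-38.75833, -38.75417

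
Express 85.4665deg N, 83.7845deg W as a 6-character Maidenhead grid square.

ER85cl

Offset from 180°W / 90°S: lon 96.2155°, lat 175.4665°.
Field: 96.2155/20 → 4 → E, 175.4665/10 → 17 → R; chars ER.
Square: 16.2155/2 → 8, 5.4665/1 → 5; chars 85.
Subsquare: 0.2155/0.0833333 → 2 → c, 0.4665/0.0416667 → 11 → l; chars cl.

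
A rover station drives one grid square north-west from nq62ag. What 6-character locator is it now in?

NQ52xh

Longitude subsquare a = 0; −1 → -1, wraps to 23 = x, carry into square.
Longitude square 6; −1 → 5.
Latitude subsquare g = 6; +1 → 7 = h.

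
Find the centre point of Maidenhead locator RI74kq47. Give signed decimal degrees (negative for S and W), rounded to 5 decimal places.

-5.30208, 174.87083

Field R=17, I=8: +17·20° lon, +8·10° lat → SW at lon 160°, lat -10°.
Square 7, 4: +7·2° lon, +4·1° lat → SW at lon 174°, lat -6°.
Subsquare k=10, q=16: +10·0.0833333° lon, +16·0.0416667° lat → SW at lon 174.833°, lat -5.33333°.
Extended square 4, 7: +4·0.00833333° lon, +7·0.00416667° lat → SW at lon 174.867°, lat -5.30417°.
Cell spans 0.00833333° lon × 0.00416667° lat. Centre is SW corner plus half of each.
latitude -5.30208, longitude 174.87083.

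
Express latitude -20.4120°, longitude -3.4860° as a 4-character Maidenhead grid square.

IG89

Offset from 180°W / 90°S: lon 176.51°, lat 69.59°.
Field: lon ⌊176.51/20⌋ = 8 → I; lat ⌊69.59/10⌋ = 6 → G.
Square: lon ⌊16.51/2⌋ = 8; lat ⌊9.59/1⌋ = 9.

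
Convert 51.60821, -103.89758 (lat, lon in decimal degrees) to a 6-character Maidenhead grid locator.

Add 180° to longitude and 90° to latitude: 76.1024, 141.6082.
Field: 76.1024/20 → 3 → D, 141.6082/10 → 14 → O; chars DO.
Square: 16.1024/2 → 8, 1.6082/1 → 1; chars 81.
Subsquare: 0.1024/0.0833333 → 1 → b, 0.6082/0.0416667 → 14 → o; chars bo.

DO81bo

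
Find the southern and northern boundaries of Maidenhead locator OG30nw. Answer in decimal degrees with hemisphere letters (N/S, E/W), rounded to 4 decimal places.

29.0833° S, 29.0417° S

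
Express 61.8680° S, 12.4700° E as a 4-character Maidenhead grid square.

JC68

Offset from 180°W / 90°S: lon 192.47°, lat 28.13°.
Field: 192.47/20 → 9 → J, 28.13/10 → 2 → C; chars JC.
Square: 12.47/2 → 6, 8.13/1 → 8; chars 68.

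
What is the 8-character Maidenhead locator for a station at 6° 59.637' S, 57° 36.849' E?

Add 180° to longitude and 90° to latitude: 237.61415, 83.00605.
Field: lon ⌊237.61415/20⌋ = 11 → L; lat ⌊83.00605/10⌋ = 8 → I.
Square: lon ⌊17.61415/2⌋ = 8; lat ⌊3.00605/1⌋ = 3.
Subsquare: lon ⌊1.61415/0.0833333⌋ = 19 → t; lat ⌊0.00605/0.0416667⌋ = 0 → a.
Extended square: lon ⌊0.03082/0.00833333⌋ = 3; lat ⌊0.00605/0.00416667⌋ = 1.

LI83ta31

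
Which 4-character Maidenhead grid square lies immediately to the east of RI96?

Longitude square 9; +1 → 10, wraps to 0, carry into field.
Longitude field R = 17; +1 → 18, wraps to 0 = A, wrapping around the antimeridian.
The latitude characters are unchanged.

AI06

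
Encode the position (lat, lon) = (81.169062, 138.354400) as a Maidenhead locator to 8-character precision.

PR91ee20

Shift to the Maidenhead origin (180°W, 90°S): lon 318.35440, lat 171.16906.
Field: lon ⌊318.35440/20⌋ = 15 → P; lat ⌊171.16906/10⌋ = 17 → R.
Square: lon ⌊18.35440/2⌋ = 9; lat ⌊1.16906/1⌋ = 1.
Subsquare: lon ⌊0.35440/0.0833333⌋ = 4 → e; lat ⌊0.16906/0.0416667⌋ = 4 → e.
Extended square: lon ⌊0.02107/0.00833333⌋ = 2; lat ⌊0.00240/0.00416667⌋ = 0.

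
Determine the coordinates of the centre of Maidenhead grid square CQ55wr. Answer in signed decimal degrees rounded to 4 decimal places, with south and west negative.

Field C=2, Q=16: +2·20° lon, +16·10° lat → SW at lon -140°, lat 70°.
Square 5, 5: +5·2° lon, +5·1° lat → SW at lon -130°, lat 75°.
Subsquare w=22, r=17: +22·0.0833333° lon, +17·0.0416667° lat → SW at lon -128.167°, lat 75.7083°.
Cell spans 0.0833333° lon × 0.0416667° lat. Centre is SW corner plus half of each.
latitude 75.7292, longitude -128.1250.

75.7292, -128.1250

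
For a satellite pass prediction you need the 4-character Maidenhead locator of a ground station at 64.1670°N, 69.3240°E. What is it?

Shift to the Maidenhead origin (180°W, 90°S): lon 249.32, lat 154.17.
Field: lon ⌊249.32/20⌋ = 12 → M; lat ⌊154.17/10⌋ = 15 → P.
Square: lon ⌊9.32/2⌋ = 4; lat ⌊4.17/1⌋ = 4.

MP44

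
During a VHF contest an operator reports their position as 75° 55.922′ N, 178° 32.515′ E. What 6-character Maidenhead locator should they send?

RQ95gw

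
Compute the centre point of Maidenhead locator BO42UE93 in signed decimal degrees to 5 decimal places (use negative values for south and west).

Field B=1, O=14: +1·20° lon, +14·10° lat → SW at lon -160°, lat 50°.
Square 4, 2: +4·2° lon, +2·1° lat → SW at lon -152°, lat 52°.
Subsquare u=20, e=4: +20·0.0833333° lon, +4·0.0416667° lat → SW at lon -150.333°, lat 52.1667°.
Extended square 9, 3: +9·0.00833333° lon, +3·0.00416667° lat → SW at lon -150.258°, lat 52.1792°.
Cell spans 0.00833333° lon × 0.00416667° lat. Centre is SW corner plus half of each.
latitude 52.18125, longitude -150.25417.

52.18125, -150.25417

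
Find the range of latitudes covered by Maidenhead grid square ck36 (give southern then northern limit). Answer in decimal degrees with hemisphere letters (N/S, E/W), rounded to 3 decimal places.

16.000° N, 17.000° N

Field C=2, K=10: +2·20° lon, +10·10° lat → SW at lon -140°, lat 10°.
Square 3, 6: +3·2° lon, +6·1° lat → SW at lon -134°, lat 16°.
Cell spans 2° lon × 1° lat.
south 16.000° N, north 17.000° N.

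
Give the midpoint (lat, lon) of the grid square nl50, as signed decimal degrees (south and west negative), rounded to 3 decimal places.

Field N=13, L=11: +13·20° lon, +11·10° lat → SW at lon 80°, lat 20°.
Square 5, 0: +5·2° lon, +0·1° lat → SW at lon 90°, lat 20°.
Cell spans 2° lon × 1° lat. Centre is SW corner plus half of each.
latitude 20.500, longitude 91.000.

20.500, 91.000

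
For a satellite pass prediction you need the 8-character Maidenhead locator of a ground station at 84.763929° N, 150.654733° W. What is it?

Shift to the Maidenhead origin (180°W, 90°S): lon 29.34527, lat 174.76393.
Field: lon ⌊29.34527/20⌋ = 1 → B; lat ⌊174.76393/10⌋ = 17 → R.
Square: lon ⌊9.34527/2⌋ = 4; lat ⌊4.76393/1⌋ = 4.
Subsquare: lon ⌊1.34527/0.0833333⌋ = 16 → q; lat ⌊0.76393/0.0416667⌋ = 18 → s.
Extended square: lon ⌊0.01193/0.00833333⌋ = 1; lat ⌊0.01393/0.00416667⌋ = 3.

BR44qs13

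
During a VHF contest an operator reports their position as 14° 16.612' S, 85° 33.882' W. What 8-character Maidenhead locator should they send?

EH75fr23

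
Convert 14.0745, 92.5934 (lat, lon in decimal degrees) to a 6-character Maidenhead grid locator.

NK64hb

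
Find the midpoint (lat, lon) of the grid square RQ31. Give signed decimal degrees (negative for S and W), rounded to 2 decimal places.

71.50, 167.00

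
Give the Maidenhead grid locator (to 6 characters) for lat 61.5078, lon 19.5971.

JP91tm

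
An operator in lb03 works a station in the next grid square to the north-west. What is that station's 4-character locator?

KB94

Longitude square 0; −1 → -1, wraps to 9, carry into field.
Longitude field L = 11; −1 → 10 = K.
Latitude square 3; +1 → 4.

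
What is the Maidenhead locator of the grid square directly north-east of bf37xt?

BF47au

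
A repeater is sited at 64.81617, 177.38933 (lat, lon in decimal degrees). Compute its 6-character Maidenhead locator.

Shift to the Maidenhead origin (180°W, 90°S): lon 357.3893, lat 154.8162.
Field (20°×10°, letters A–R): 357.3893/20 → 17 → R, 154.8162/10 → 15 → P; chars RP.
Square (2°×1°, digits 0–9): 17.3893/2 → 8, 4.8162/1 → 4; chars 84.
Subsquare (5′×2.5′, letters a–x): 1.3893/0.0833333 → 16 → q, 0.8162/0.0416667 → 19 → t; chars qt.

RP84qt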